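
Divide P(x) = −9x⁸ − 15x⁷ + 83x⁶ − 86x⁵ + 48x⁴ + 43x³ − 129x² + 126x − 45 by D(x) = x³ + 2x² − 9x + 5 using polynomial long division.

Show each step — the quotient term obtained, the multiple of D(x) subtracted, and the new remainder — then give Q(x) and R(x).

Step 1: lead(−9x⁸ − 15x⁷ + 83x⁶ − 86x⁵ + 48x⁴ + 43x³ − 129x² + 126x − 45) ÷ lead(D) = −9x⁸ ÷ x³ = −9x⁵. Subtract (−9x⁵)·D = −9x⁸ − 18x⁷ + 81x⁶ − 45x⁵. Remainder: 3x⁷ + 2x⁶ − 41x⁵ + 48x⁴ + 43x³ − 129x² + 126x − 45.
Step 2: lead(3x⁷ + 2x⁶ − 41x⁵ + 48x⁴ + 43x³ − 129x² + 126x − 45) ÷ lead(D) = 3x⁷ ÷ x³ = 3x⁴. Subtract (3x⁴)·D = 3x⁷ + 6x⁶ − 27x⁵ + 15x⁴. Remainder: −4x⁶ − 14x⁵ + 33x⁴ + 43x³ − 129x² + 126x − 45.
Step 3: lead(−4x⁶ − 14x⁵ + 33x⁴ + 43x³ − 129x² + 126x − 45) ÷ lead(D) = −4x⁶ ÷ x³ = −4x³. Subtract (−4x³)·D = −4x⁶ − 8x⁵ + 36x⁴ − 20x³. Remainder: −6x⁵ − 3x⁴ + 63x³ − 129x² + 126x − 45.
Step 4: lead(−6x⁵ − 3x⁴ + 63x³ − 129x² + 126x − 45) ÷ lead(D) = −6x⁵ ÷ x³ = −6x². Subtract (−6x²)·D = −6x⁵ − 12x⁴ + 54x³ − 30x². Remainder: 9x⁴ + 9x³ − 99x² + 126x − 45.
Step 5: lead(9x⁴ + 9x³ − 99x² + 126x − 45) ÷ lead(D) = 9x⁴ ÷ x³ = 9x. Subtract (9x)·D = 9x⁴ + 18x³ − 81x² + 45x. Remainder: −9x³ − 18x² + 81x − 45.
Step 6: lead(−9x³ − 18x² + 81x − 45) ÷ lead(D) = −9x³ ÷ x³ = −9. Subtract (−9)·D = −9x³ − 18x² + 81x − 45. Remainder: 0.

Q(x) = −9x⁵ + 3x⁴ − 4x³ − 6x² + 9x − 9; R(x) = 0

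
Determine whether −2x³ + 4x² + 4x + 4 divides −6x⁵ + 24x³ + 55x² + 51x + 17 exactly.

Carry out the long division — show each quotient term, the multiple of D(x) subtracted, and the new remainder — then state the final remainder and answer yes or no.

Step 1: lead(−6x⁵ + 24x³ + 55x² + 51x + 17) ÷ lead(D) = −6x⁵ ÷ −2x³ = 3x². Subtract (3x²)·D = −6x⁵ + 12x⁴ + 12x³ + 12x². Remainder: −12x⁴ + 12x³ + 43x² + 51x + 17.
Step 2: lead(−12x⁴ + 12x³ + 43x² + 51x + 17) ÷ lead(D) = −12x⁴ ÷ −2x³ = 6x. Subtract (6x)·D = −12x⁴ + 24x³ + 24x² + 24x. Remainder: −12x³ + 19x² + 27x + 17.
Step 3: lead(−12x³ + 19x² + 27x + 17) ÷ lead(D) = −12x³ ÷ −2x³ = 6. Subtract (6)·D = −12x³ + 24x² + 24x + 24. Remainder: −5x² + 3x − 7.

R(x) = −5x² + 3x − 7, so D(x) is not a factor of P(x). no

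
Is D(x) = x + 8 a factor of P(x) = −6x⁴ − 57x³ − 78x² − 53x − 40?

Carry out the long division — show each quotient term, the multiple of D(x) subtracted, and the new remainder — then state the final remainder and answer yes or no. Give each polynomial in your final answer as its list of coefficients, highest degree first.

Step 1: lead(−6x⁴ − 57x³ − 78x² − 53x − 40) ÷ lead(D) = −6x⁴ ÷ x = −6x³. Subtract (−6x³)·D = −6x⁴ − 48x³. Remainder: −9x³ − 78x² − 53x − 40.
Step 2: lead(−9x³ − 78x² − 53x − 40) ÷ lead(D) = −9x³ ÷ x = −9x². Subtract (−9x²)·D = −9x³ − 72x². Remainder: −6x² − 53x − 40.
Step 3: lead(−6x² − 53x − 40) ÷ lead(D) = −6x² ÷ x = −6x. Subtract (−6x)·D = −6x² − 48x. Remainder: −5x − 40.
Step 4: lead(−5x − 40) ÷ lead(D) = −5x ÷ x = −5. Subtract (−5)·D = −5x − 40. Remainder: 0.

R = [0], so D(x) is a factor of P(x). yes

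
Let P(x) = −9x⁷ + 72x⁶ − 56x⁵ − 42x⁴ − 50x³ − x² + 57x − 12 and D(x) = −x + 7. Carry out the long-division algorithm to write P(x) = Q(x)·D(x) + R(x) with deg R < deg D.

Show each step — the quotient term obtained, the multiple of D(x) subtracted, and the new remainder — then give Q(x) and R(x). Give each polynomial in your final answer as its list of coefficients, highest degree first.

Step 1: lead(−9x⁷ + 72x⁶ − 56x⁵ − 42x⁴ − 50x³ − x² + 57x − 12) ÷ lead(D) = −9x⁷ ÷ −x = 9x⁶. Subtract (9x⁶)·D = −9x⁷ + 63x⁶. Remainder: 9x⁶ − 56x⁵ − 42x⁴ − 50x³ − x² + 57x − 12.
Step 2: lead(9x⁶ − 56x⁵ − 42x⁴ − 50x³ − x² + 57x − 12) ÷ lead(D) = 9x⁶ ÷ −x = −9x⁵. Subtract (−9x⁵)·D = 9x⁶ − 63x⁵. Remainder: 7x⁵ − 42x⁴ − 50x³ − x² + 57x − 12.
Step 3: lead(7x⁵ − 42x⁴ − 50x³ − x² + 57x − 12) ÷ lead(D) = 7x⁵ ÷ −x = −7x⁴. Subtract (−7x⁴)·D = 7x⁵ − 49x⁴. Remainder: 7x⁴ − 50x³ − x² + 57x − 12.
Step 4: lead(7x⁴ − 50x³ − x² + 57x − 12) ÷ lead(D) = 7x⁴ ÷ −x = −7x³. Subtract (−7x³)·D = 7x⁴ − 49x³. Remainder: −x³ − x² + 57x − 12.
Step 5: lead(−x³ − x² + 57x − 12) ÷ lead(D) = −x³ ÷ −x = x². Subtract (x²)·D = −x³ + 7x². Remainder: −8x² + 57x − 12.
Step 6: lead(−8x² + 57x − 12) ÷ lead(D) = −8x² ÷ −x = 8x. Subtract (8x)·D = −8x² + 56x. Remainder: x − 12.
Step 7: lead(x − 12) ÷ lead(D) = x ÷ −x = −1. Subtract (−1)·D = x − 7. Remainder: −5.

Q = [9, -9, -7, -7, 1, 8, -1]; R = [-5]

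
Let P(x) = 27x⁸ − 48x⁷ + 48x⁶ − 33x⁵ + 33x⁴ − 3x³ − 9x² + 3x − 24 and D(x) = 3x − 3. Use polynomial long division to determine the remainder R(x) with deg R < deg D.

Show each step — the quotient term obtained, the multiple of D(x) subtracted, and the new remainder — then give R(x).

Step 1: lead(27x⁸ − 48x⁷ + 48x⁶ − 33x⁵ + 33x⁴ − 3x³ − 9x² + 3x − 24) ÷ lead(D) = 27x⁸ ÷ 3x = 9x⁷. Subtract (9x⁷)·D = 27x⁸ − 27x⁷. Remainder: −21x⁷ + 48x⁶ − 33x⁵ + 33x⁴ − 3x³ − 9x² + 3x − 24.
Step 2: lead(−21x⁷ + 48x⁶ − 33x⁵ + 33x⁴ − 3x³ − 9x² + 3x − 24) ÷ lead(D) = −21x⁷ ÷ 3x = −7x⁶. Subtract (−7x⁶)·D = −21x⁷ + 21x⁶. Remainder: 27x⁶ − 33x⁵ + 33x⁴ − 3x³ − 9x² + 3x − 24.
Step 3: lead(27x⁶ − 33x⁵ + 33x⁴ − 3x³ − 9x² + 3x − 24) ÷ lead(D) = 27x⁶ ÷ 3x = 9x⁵. Subtract (9x⁵)·D = 27x⁶ − 27x⁵. Remainder: −6x⁵ + 33x⁴ − 3x³ − 9x² + 3x − 24.
Step 4: lead(−6x⁵ + 33x⁴ − 3x³ − 9x² + 3x − 24) ÷ lead(D) = −6x⁵ ÷ 3x = −2x⁴. Subtract (−2x⁴)·D = −6x⁵ + 6x⁴. Remainder: 27x⁴ − 3x³ − 9x² + 3x − 24.
Step 5: lead(27x⁴ − 3x³ − 9x² + 3x − 24) ÷ lead(D) = 27x⁴ ÷ 3x = 9x³. Subtract (9x³)·D = 27x⁴ − 27x³. Remainder: 24x³ − 9x² + 3x − 24.
Step 6: lead(24x³ − 9x² + 3x − 24) ÷ lead(D) = 24x³ ÷ 3x = 8x². Subtract (8x²)·D = 24x³ − 24x². Remainder: 15x² + 3x − 24.
Step 7: lead(15x² + 3x − 24) ÷ lead(D) = 15x² ÷ 3x = 5x. Subtract (5x)·D = 15x² − 15x. Remainder: 18x − 24.
Step 8: lead(18x − 24) ÷ lead(D) = 18x ÷ 3x = 6. Subtract (6)·D = 18x − 18. Remainder: −6.

R(x) = −6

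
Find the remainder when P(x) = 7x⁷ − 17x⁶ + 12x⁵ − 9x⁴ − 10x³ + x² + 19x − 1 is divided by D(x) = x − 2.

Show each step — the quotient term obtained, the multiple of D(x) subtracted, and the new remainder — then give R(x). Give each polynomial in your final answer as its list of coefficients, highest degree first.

R = [9]

Step 1: lead(7x⁷ − 17x⁶ + 12x⁵ − 9x⁴ − 10x³ + x² + 19x − 1) ÷ lead(D) = 7x⁷ ÷ x = 7x⁶. Subtract (7x⁶)·D = 7x⁷ − 14x⁶. Remainder: −3x⁶ + 12x⁵ − 9x⁴ − 10x³ + x² + 19x − 1.
Step 2: lead(−3x⁶ + 12x⁵ − 9x⁴ − 10x³ + x² + 19x − 1) ÷ lead(D) = −3x⁶ ÷ x = −3x⁵. Subtract (−3x⁵)·D = −3x⁶ + 6x⁵. Remainder: 6x⁵ − 9x⁴ − 10x³ + x² + 19x − 1.
Step 3: lead(6x⁵ − 9x⁴ − 10x³ + x² + 19x − 1) ÷ lead(D) = 6x⁵ ÷ x = 6x⁴. Subtract (6x⁴)·D = 6x⁵ − 12x⁴. Remainder: 3x⁴ − 10x³ + x² + 19x − 1.
Step 4: lead(3x⁴ − 10x³ + x² + 19x − 1) ÷ lead(D) = 3x⁴ ÷ x = 3x³. Subtract (3x³)·D = 3x⁴ − 6x³. Remainder: −4x³ + x² + 19x − 1.
Step 5: lead(−4x³ + x² + 19x − 1) ÷ lead(D) = −4x³ ÷ x = −4x². Subtract (−4x²)·D = −4x³ + 8x². Remainder: −7x² + 19x − 1.
Step 6: lead(−7x² + 19x − 1) ÷ lead(D) = −7x² ÷ x = −7x. Subtract (−7x)·D = −7x² + 14x. Remainder: 5x − 1.
Step 7: lead(5x − 1) ÷ lead(D) = 5x ÷ x = 5. Subtract (5)·D = 5x − 10. Remainder: 9.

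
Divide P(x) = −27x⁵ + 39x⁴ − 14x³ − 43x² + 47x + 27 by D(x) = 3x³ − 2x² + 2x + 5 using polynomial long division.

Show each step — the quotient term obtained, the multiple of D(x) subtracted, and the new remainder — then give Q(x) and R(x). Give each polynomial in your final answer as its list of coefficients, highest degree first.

Step 1: lead(−27x⁵ + 39x⁴ − 14x³ − 43x² + 47x + 27) ÷ lead(D) = −27x⁵ ÷ 3x³ = −9x². Subtract (−9x²)·D = −27x⁵ + 18x⁴ − 18x³ − 45x². Remainder: 21x⁴ + 4x³ + 2x² + 47x + 27.
Step 2: lead(21x⁴ + 4x³ + 2x² + 47x + 27) ÷ lead(D) = 21x⁴ ÷ 3x³ = 7x. Subtract (7x)·D = 21x⁴ − 14x³ + 14x² + 35x. Remainder: 18x³ − 12x² + 12x + 27.
Step 3: lead(18x³ − 12x² + 12x + 27) ÷ lead(D) = 18x³ ÷ 3x³ = 6. Subtract (6)·D = 18x³ − 12x² + 12x + 30. Remainder: −3.

Q = [-9, 7, 6]; R = [-3]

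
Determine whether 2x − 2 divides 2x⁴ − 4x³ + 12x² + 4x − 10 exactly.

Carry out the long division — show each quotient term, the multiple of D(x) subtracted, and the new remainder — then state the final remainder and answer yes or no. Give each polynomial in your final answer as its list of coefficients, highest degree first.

R = [4], so D(x) is not a factor of P(x). no

Step 1: lead(2x⁴ − 4x³ + 12x² + 4x − 10) ÷ lead(D) = 2x⁴ ÷ 2x = x³. Subtract (x³)·D = 2x⁴ − 2x³. Remainder: −2x³ + 12x² + 4x − 10.
Step 2: lead(−2x³ + 12x² + 4x − 10) ÷ lead(D) = −2x³ ÷ 2x = −x². Subtract (−x²)·D = −2x³ + 2x². Remainder: 10x² + 4x − 10.
Step 3: lead(10x² + 4x − 10) ÷ lead(D) = 10x² ÷ 2x = 5x. Subtract (5x)·D = 10x² − 10x. Remainder: 14x − 10.
Step 4: lead(14x − 10) ÷ lead(D) = 14x ÷ 2x = 7. Subtract (7)·D = 14x − 14. Remainder: 4.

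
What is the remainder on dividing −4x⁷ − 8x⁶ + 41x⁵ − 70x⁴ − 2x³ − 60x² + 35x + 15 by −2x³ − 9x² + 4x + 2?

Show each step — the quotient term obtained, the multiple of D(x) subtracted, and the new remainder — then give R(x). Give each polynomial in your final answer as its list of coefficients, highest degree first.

R = [3, -1]

Step 1: lead(−4x⁷ − 8x⁶ + 41x⁵ − 70x⁴ − 2x³ − 60x² + 35x + 15) ÷ lead(D) = −4x⁷ ÷ −2x³ = 2x⁴. Subtract (2x⁴)·D = −4x⁷ − 18x⁶ + 8x⁵ + 4x⁴. Remainder: 10x⁶ + 33x⁵ − 74x⁴ − 2x³ − 60x² + 35x + 15.
Step 2: lead(10x⁶ + 33x⁵ − 74x⁴ − 2x³ − 60x² + 35x + 15) ÷ lead(D) = 10x⁶ ÷ −2x³ = −5x³. Subtract (−5x³)·D = 10x⁶ + 45x⁵ − 20x⁴ − 10x³. Remainder: −12x⁵ − 54x⁴ + 8x³ − 60x² + 35x + 15.
Step 3: lead(−12x⁵ − 54x⁴ + 8x³ − 60x² + 35x + 15) ÷ lead(D) = −12x⁵ ÷ −2x³ = 6x². Subtract (6x²)·D = −12x⁵ − 54x⁴ + 24x³ + 12x². Remainder: −16x³ − 72x² + 35x + 15.
Step 4: lead(−16x³ − 72x² + 35x + 15) ÷ lead(D) = −16x³ ÷ −2x³ = 8. Subtract (8)·D = −16x³ − 72x² + 32x + 16. Remainder: 3x − 1.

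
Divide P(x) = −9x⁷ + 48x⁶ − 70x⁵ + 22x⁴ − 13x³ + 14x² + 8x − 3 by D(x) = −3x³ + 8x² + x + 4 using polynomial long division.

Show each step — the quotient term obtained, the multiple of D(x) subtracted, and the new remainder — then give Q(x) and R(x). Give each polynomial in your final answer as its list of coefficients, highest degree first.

Q = [3, -8, 3, 2, 0]; R = [-3]

Step 1: lead(−9x⁷ + 48x⁶ − 70x⁵ + 22x⁴ − 13x³ + 14x² + 8x − 3) ÷ lead(D) = −9x⁷ ÷ −3x³ = 3x⁴. Subtract (3x⁴)·D = −9x⁷ + 24x⁶ + 3x⁵ + 12x⁴. Remainder: 24x⁶ − 73x⁵ + 10x⁴ − 13x³ + 14x² + 8x − 3.
Step 2: lead(24x⁶ − 73x⁵ + 10x⁴ − 13x³ + 14x² + 8x − 3) ÷ lead(D) = 24x⁶ ÷ −3x³ = −8x³. Subtract (−8x³)·D = 24x⁶ − 64x⁵ − 8x⁴ − 32x³. Remainder: −9x⁵ + 18x⁴ + 19x³ + 14x² + 8x − 3.
Step 3: lead(−9x⁵ + 18x⁴ + 19x³ + 14x² + 8x − 3) ÷ lead(D) = −9x⁵ ÷ −3x³ = 3x². Subtract (3x²)·D = −9x⁵ + 24x⁴ + 3x³ + 12x². Remainder: −6x⁴ + 16x³ + 2x² + 8x − 3.
Step 4: lead(−6x⁴ + 16x³ + 2x² + 8x − 3) ÷ lead(D) = −6x⁴ ÷ −3x³ = 2x. Subtract (2x)·D = −6x⁴ + 16x³ + 2x² + 8x. Remainder: −3.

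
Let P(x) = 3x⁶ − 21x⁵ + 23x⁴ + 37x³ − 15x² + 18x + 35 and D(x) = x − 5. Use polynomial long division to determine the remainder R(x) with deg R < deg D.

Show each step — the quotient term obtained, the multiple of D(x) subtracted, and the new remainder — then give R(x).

R(x) = 0

Step 1: lead(3x⁶ − 21x⁵ + 23x⁴ + 37x³ − 15x² + 18x + 35) ÷ lead(D) = 3x⁶ ÷ x = 3x⁵. Subtract (3x⁵)·D = 3x⁶ − 15x⁵. Remainder: −6x⁵ + 23x⁴ + 37x³ − 15x² + 18x + 35.
Step 2: lead(−6x⁵ + 23x⁴ + 37x³ − 15x² + 18x + 35) ÷ lead(D) = −6x⁵ ÷ x = −6x⁴. Subtract (−6x⁴)·D = −6x⁵ + 30x⁴. Remainder: −7x⁴ + 37x³ − 15x² + 18x + 35.
Step 3: lead(−7x⁴ + 37x³ − 15x² + 18x + 35) ÷ lead(D) = −7x⁴ ÷ x = −7x³. Subtract (−7x³)·D = −7x⁴ + 35x³. Remainder: 2x³ − 15x² + 18x + 35.
Step 4: lead(2x³ − 15x² + 18x + 35) ÷ lead(D) = 2x³ ÷ x = 2x². Subtract (2x²)·D = 2x³ − 10x². Remainder: −5x² + 18x + 35.
Step 5: lead(−5x² + 18x + 35) ÷ lead(D) = −5x² ÷ x = −5x. Subtract (−5x)·D = −5x² + 25x. Remainder: −7x + 35.
Step 6: lead(−7x + 35) ÷ lead(D) = −7x ÷ x = −7. Subtract (−7)·D = −7x + 35. Remainder: 0.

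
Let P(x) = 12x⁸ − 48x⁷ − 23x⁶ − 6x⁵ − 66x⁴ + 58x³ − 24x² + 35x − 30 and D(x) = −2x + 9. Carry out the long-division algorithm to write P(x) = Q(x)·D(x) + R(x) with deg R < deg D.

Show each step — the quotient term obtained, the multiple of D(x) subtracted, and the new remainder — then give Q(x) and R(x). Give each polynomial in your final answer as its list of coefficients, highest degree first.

Q = [-6, -3, -2, -6, 6, -2, 3, -4]; R = [6]

Step 1: lead(12x⁸ − 48x⁷ − 23x⁶ − 6x⁵ − 66x⁴ + 58x³ − 24x² + 35x − 30) ÷ lead(D) = 12x⁸ ÷ −2x = −6x⁷. Subtract (−6x⁷)·D = 12x⁸ − 54x⁷. Remainder: 6x⁷ − 23x⁶ − 6x⁵ − 66x⁴ + 58x³ − 24x² + 35x − 30.
Step 2: lead(6x⁷ − 23x⁶ − 6x⁵ − 66x⁴ + 58x³ − 24x² + 35x − 30) ÷ lead(D) = 6x⁷ ÷ −2x = −3x⁶. Subtract (−3x⁶)·D = 6x⁷ − 27x⁶. Remainder: 4x⁶ − 6x⁵ − 66x⁴ + 58x³ − 24x² + 35x − 30.
Step 3: lead(4x⁶ − 6x⁵ − 66x⁴ + 58x³ − 24x² + 35x − 30) ÷ lead(D) = 4x⁶ ÷ −2x = −2x⁵. Subtract (−2x⁵)·D = 4x⁶ − 18x⁵. Remainder: 12x⁵ − 66x⁴ + 58x³ − 24x² + 35x − 30.
Step 4: lead(12x⁵ − 66x⁴ + 58x³ − 24x² + 35x − 30) ÷ lead(D) = 12x⁵ ÷ −2x = −6x⁴. Subtract (−6x⁴)·D = 12x⁵ − 54x⁴. Remainder: −12x⁴ + 58x³ − 24x² + 35x − 30.
Step 5: lead(−12x⁴ + 58x³ − 24x² + 35x − 30) ÷ lead(D) = −12x⁴ ÷ −2x = 6x³. Subtract (6x³)·D = −12x⁴ + 54x³. Remainder: 4x³ − 24x² + 35x − 30.
Step 6: lead(4x³ − 24x² + 35x − 30) ÷ lead(D) = 4x³ ÷ −2x = −2x². Subtract (−2x²)·D = 4x³ − 18x². Remainder: −6x² + 35x − 30.
Step 7: lead(−6x² + 35x − 30) ÷ lead(D) = −6x² ÷ −2x = 3x. Subtract (3x)·D = −6x² + 27x. Remainder: 8x − 30.
Step 8: lead(8x − 30) ÷ lead(D) = 8x ÷ −2x = −4. Subtract (−4)·D = 8x − 36. Remainder: 6.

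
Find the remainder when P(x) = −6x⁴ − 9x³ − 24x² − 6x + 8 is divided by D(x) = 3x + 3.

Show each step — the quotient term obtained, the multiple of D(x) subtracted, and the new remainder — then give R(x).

Step 1: lead(−6x⁴ − 9x³ − 24x² − 6x + 8) ÷ lead(D) = −6x⁴ ÷ 3x = −2x³. Subtract (−2x³)·D = −6x⁴ − 6x³. Remainder: −3x³ − 24x² − 6x + 8.
Step 2: lead(−3x³ − 24x² − 6x + 8) ÷ lead(D) = −3x³ ÷ 3x = −x². Subtract (−x²)·D = −3x³ − 3x². Remainder: −21x² − 6x + 8.
Step 3: lead(−21x² − 6x + 8) ÷ lead(D) = −21x² ÷ 3x = −7x. Subtract (−7x)·D = −21x² − 21x. Remainder: 15x + 8.
Step 4: lead(15x + 8) ÷ lead(D) = 15x ÷ 3x = 5. Subtract (5)·D = 15x + 15. Remainder: −7.

R(x) = −7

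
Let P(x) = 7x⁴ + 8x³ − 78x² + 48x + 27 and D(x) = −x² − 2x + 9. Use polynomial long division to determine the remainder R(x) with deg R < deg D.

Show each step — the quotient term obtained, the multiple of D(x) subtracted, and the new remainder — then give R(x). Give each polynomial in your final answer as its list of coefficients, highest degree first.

Step 1: lead(7x⁴ + 8x³ − 78x² + 48x + 27) ÷ lead(D) = 7x⁴ ÷ −x² = −7x². Subtract (−7x²)·D = 7x⁴ + 14x³ − 63x². Remainder: −6x³ − 15x² + 48x + 27.
Step 2: lead(−6x³ − 15x² + 48x + 27) ÷ lead(D) = −6x³ ÷ −x² = 6x. Subtract (6x)·D = −6x³ − 12x² + 54x. Remainder: −3x² − 6x + 27.
Step 3: lead(−3x² − 6x + 27) ÷ lead(D) = −3x² ÷ −x² = 3. Subtract (3)·D = −3x² − 6x + 27. Remainder: 0.

R = [0]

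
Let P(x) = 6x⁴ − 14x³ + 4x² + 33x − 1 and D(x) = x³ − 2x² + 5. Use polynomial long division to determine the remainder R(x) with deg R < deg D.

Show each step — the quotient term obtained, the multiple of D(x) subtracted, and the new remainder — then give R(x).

Step 1: lead(6x⁴ − 14x³ + 4x² + 33x − 1) ÷ lead(D) = 6x⁴ ÷ x³ = 6x. Subtract (6x)·D = 6x⁴ − 12x³ + 30x. Remainder: −2x³ + 4x² + 3x − 1.
Step 2: lead(−2x³ + 4x² + 3x − 1) ÷ lead(D) = −2x³ ÷ x³ = −2. Subtract (−2)·D = −2x³ + 4x² − 10. Remainder: 3x + 9.

R(x) = 3x + 9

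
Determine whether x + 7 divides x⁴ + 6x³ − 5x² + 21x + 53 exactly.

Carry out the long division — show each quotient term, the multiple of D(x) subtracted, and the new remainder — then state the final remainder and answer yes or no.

Step 1: lead(x⁴ + 6x³ − 5x² + 21x + 53) ÷ lead(D) = x⁴ ÷ x = x³. Subtract (x³)·D = x⁴ + 7x³. Remainder: −x³ − 5x² + 21x + 53.
Step 2: lead(−x³ − 5x² + 21x + 53) ÷ lead(D) = −x³ ÷ x = −x². Subtract (−x²)·D = −x³ − 7x². Remainder: 2x² + 21x + 53.
Step 3: lead(2x² + 21x + 53) ÷ lead(D) = 2x² ÷ x = 2x. Subtract (2x)·D = 2x² + 14x. Remainder: 7x + 53.
Step 4: lead(7x + 53) ÷ lead(D) = 7x ÷ x = 7. Subtract (7)·D = 7x + 49. Remainder: 4.

R(x) = 4, so D(x) is not a factor of P(x). no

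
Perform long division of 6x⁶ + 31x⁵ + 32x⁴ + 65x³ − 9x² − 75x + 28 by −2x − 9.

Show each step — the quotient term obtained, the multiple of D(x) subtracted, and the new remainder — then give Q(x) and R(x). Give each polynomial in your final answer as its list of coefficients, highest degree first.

Step 1: lead(6x⁶ + 31x⁵ + 32x⁴ + 65x³ − 9x² − 75x + 28) ÷ lead(D) = 6x⁶ ÷ −2x = −3x⁵. Subtract (−3x⁵)·D = 6x⁶ + 27x⁵. Remainder: 4x⁵ + 32x⁴ + 65x³ − 9x² − 75x + 28.
Step 2: lead(4x⁵ + 32x⁴ + 65x³ − 9x² − 75x + 28) ÷ lead(D) = 4x⁵ ÷ −2x = −2x⁴. Subtract (−2x⁴)·D = 4x⁵ + 18x⁴. Remainder: 14x⁴ + 65x³ − 9x² − 75x + 28.
Step 3: lead(14x⁴ + 65x³ − 9x² − 75x + 28) ÷ lead(D) = 14x⁴ ÷ −2x = −7x³. Subtract (−7x³)·D = 14x⁴ + 63x³. Remainder: 2x³ − 9x² − 75x + 28.
Step 4: lead(2x³ − 9x² − 75x + 28) ÷ lead(D) = 2x³ ÷ −2x = −x². Subtract (−x²)·D = 2x³ + 9x². Remainder: −18x² − 75x + 28.
Step 5: lead(−18x² − 75x + 28) ÷ lead(D) = −18x² ÷ −2x = 9x. Subtract (9x)·D = −18x² − 81x. Remainder: 6x + 28.
Step 6: lead(6x + 28) ÷ lead(D) = 6x ÷ −2x = −3. Subtract (−3)·D = 6x + 27. Remainder: 1.

Q = [-3, -2, -7, -1, 9, -3]; R = [1]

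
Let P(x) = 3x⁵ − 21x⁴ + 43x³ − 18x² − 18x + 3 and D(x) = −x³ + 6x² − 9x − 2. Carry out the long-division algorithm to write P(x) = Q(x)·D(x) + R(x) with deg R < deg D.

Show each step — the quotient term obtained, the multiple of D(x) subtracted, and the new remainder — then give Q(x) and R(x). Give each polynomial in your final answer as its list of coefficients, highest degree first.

Step 1: lead(3x⁵ − 21x⁴ + 43x³ − 18x² − 18x + 3) ÷ lead(D) = 3x⁵ ÷ −x³ = −3x². Subtract (−3x²)·D = 3x⁵ − 18x⁴ + 27x³ + 6x². Remainder: −3x⁴ + 16x³ − 24x² − 18x + 3.
Step 2: lead(−3x⁴ + 16x³ − 24x² − 18x + 3) ÷ lead(D) = −3x⁴ ÷ −x³ = 3x. Subtract (3x)·D = −3x⁴ + 18x³ − 27x² − 6x. Remainder: −2x³ + 3x² − 12x + 3.
Step 3: lead(−2x³ + 3x² − 12x + 3) ÷ lead(D) = −2x³ ÷ −x³ = 2. Subtract (2)·D = −2x³ + 12x² − 18x − 4. Remainder: −9x² + 6x + 7.

Q = [-3, 3, 2]; R = [-9, 6, 7]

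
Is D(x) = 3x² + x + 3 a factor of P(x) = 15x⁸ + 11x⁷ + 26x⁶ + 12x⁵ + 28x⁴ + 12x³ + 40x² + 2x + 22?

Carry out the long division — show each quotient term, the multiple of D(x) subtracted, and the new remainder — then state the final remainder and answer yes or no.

Step 1: lead(15x⁸ + 11x⁷ + 26x⁶ + 12x⁵ + 28x⁴ + 12x³ + 40x² + 2x + 22) ÷ lead(D) = 15x⁸ ÷ 3x² = 5x⁶. Subtract (5x⁶)·D = 15x⁸ + 5x⁷ + 15x⁶. Remainder: 6x⁷ + 11x⁶ + 12x⁵ + 28x⁴ + 12x³ + 40x² + 2x + 22.
Step 2: lead(6x⁷ + 11x⁶ + 12x⁵ + 28x⁴ + 12x³ + 40x² + 2x + 22) ÷ lead(D) = 6x⁷ ÷ 3x² = 2x⁵. Subtract (2x⁵)·D = 6x⁷ + 2x⁶ + 6x⁵. Remainder: 9x⁶ + 6x⁵ + 28x⁴ + 12x³ + 40x² + 2x + 22.
Step 3: lead(9x⁶ + 6x⁵ + 28x⁴ + 12x³ + 40x² + 2x + 22) ÷ lead(D) = 9x⁶ ÷ 3x² = 3x⁴. Subtract (3x⁴)·D = 9x⁶ + 3x⁵ + 9x⁴. Remainder: 3x⁵ + 19x⁴ + 12x³ + 40x² + 2x + 22.
Step 4: lead(3x⁵ + 19x⁴ + 12x³ + 40x² + 2x + 22) ÷ lead(D) = 3x⁵ ÷ 3x² = x³. Subtract (x³)·D = 3x⁵ + x⁴ + 3x³. Remainder: 18x⁴ + 9x³ + 40x² + 2x + 22.
Step 5: lead(18x⁴ + 9x³ + 40x² + 2x + 22) ÷ lead(D) = 18x⁴ ÷ 3x² = 6x². Subtract (6x²)·D = 18x⁴ + 6x³ + 18x². Remainder: 3x³ + 22x² + 2x + 22.
Step 6: lead(3x³ + 22x² + 2x + 22) ÷ lead(D) = 3x³ ÷ 3x² = x. Subtract (x)·D = 3x³ + x² + 3x. Remainder: 21x² − x + 22.
Step 7: lead(21x² − x + 22) ÷ lead(D) = 21x² ÷ 3x² = 7. Subtract (7)·D = 21x² + 7x + 21. Remainder: −8x + 1.

R(x) = −8x + 1, so D(x) is not a factor of P(x). no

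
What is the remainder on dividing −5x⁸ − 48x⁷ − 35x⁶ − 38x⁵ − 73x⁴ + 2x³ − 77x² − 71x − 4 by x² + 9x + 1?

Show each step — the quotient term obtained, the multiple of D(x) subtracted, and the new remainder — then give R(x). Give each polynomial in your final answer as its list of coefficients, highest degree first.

Step 1: lead(−5x⁸ − 48x⁷ − 35x⁶ − 38x⁵ − 73x⁴ + 2x³ − 77x² − 71x − 4) ÷ lead(D) = −5x⁸ ÷ x² = −5x⁶. Subtract (−5x⁶)·D = −5x⁸ − 45x⁷ − 5x⁶. Remainder: −3x⁷ − 30x⁶ − 38x⁵ − 73x⁴ + 2x³ − 77x² − 71x − 4.
Step 2: lead(−3x⁷ − 30x⁶ − 38x⁵ − 73x⁴ + 2x³ − 77x² − 71x − 4) ÷ lead(D) = −3x⁷ ÷ x² = −3x⁵. Subtract (−3x⁵)·D = −3x⁷ − 27x⁶ − 3x⁵. Remainder: −3x⁶ − 35x⁵ − 73x⁴ + 2x³ − 77x² − 71x − 4.
Step 3: lead(−3x⁶ − 35x⁵ − 73x⁴ + 2x³ − 77x² − 71x − 4) ÷ lead(D) = −3x⁶ ÷ x² = −3x⁴. Subtract (−3x⁴)·D = −3x⁶ − 27x⁵ − 3x⁴. Remainder: −8x⁵ − 70x⁴ + 2x³ − 77x² − 71x − 4.
Step 4: lead(−8x⁵ − 70x⁴ + 2x³ − 77x² − 71x − 4) ÷ lead(D) = −8x⁵ ÷ x² = −8x³. Subtract (−8x³)·D = −8x⁵ − 72x⁴ − 8x³. Remainder: 2x⁴ + 10x³ − 77x² − 71x − 4.
Step 5: lead(2x⁴ + 10x³ − 77x² − 71x − 4) ÷ lead(D) = 2x⁴ ÷ x² = 2x². Subtract (2x²)·D = 2x⁴ + 18x³ + 2x². Remainder: −8x³ − 79x² − 71x − 4.
Step 6: lead(−8x³ − 79x² − 71x − 4) ÷ lead(D) = −8x³ ÷ x² = −8x. Subtract (−8x)·D = −8x³ − 72x² − 8x. Remainder: −7x² − 63x − 4.
Step 7: lead(−7x² − 63x − 4) ÷ lead(D) = −7x² ÷ x² = −7. Subtract (−7)·D = −7x² − 63x − 7. Remainder: 3.

R = [3]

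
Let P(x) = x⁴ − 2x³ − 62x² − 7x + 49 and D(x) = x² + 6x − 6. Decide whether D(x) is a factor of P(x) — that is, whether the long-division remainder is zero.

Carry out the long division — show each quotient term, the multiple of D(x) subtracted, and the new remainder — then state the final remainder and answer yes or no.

R(x) = −7x + 1, so D(x) is not a factor of P(x). no

Step 1: lead(x⁴ − 2x³ − 62x² − 7x + 49) ÷ lead(D) = x⁴ ÷ x² = x². Subtract (x²)·D = x⁴ + 6x³ − 6x². Remainder: −8x³ − 56x² − 7x + 49.
Step 2: lead(−8x³ − 56x² − 7x + 49) ÷ lead(D) = −8x³ ÷ x² = −8x. Subtract (−8x)·D = −8x³ − 48x² + 48x. Remainder: −8x² − 55x + 49.
Step 3: lead(−8x² − 55x + 49) ÷ lead(D) = −8x² ÷ x² = −8. Subtract (−8)·D = −8x² − 48x + 48. Remainder: −7x + 1.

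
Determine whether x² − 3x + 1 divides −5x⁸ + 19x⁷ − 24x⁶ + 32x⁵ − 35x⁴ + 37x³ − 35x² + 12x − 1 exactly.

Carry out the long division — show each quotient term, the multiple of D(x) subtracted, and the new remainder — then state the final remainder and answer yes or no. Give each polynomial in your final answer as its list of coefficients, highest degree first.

R = [0], so D(x) is a factor of P(x). yes

Step 1: lead(−5x⁸ + 19x⁷ − 24x⁶ + 32x⁵ − 35x⁴ + 37x³ − 35x² + 12x − 1) ÷ lead(D) = −5x⁸ ÷ x² = −5x⁶. Subtract (−5x⁶)·D = −5x⁸ + 15x⁷ − 5x⁶. Remainder: 4x⁷ − 19x⁶ + 32x⁵ − 35x⁴ + 37x³ − 35x² + 12x − 1.
Step 2: lead(4x⁷ − 19x⁶ + 32x⁵ − 35x⁴ + 37x³ − 35x² + 12x − 1) ÷ lead(D) = 4x⁷ ÷ x² = 4x⁵. Subtract (4x⁵)·D = 4x⁷ − 12x⁶ + 4x⁵. Remainder: −7x⁶ + 28x⁵ − 35x⁴ + 37x³ − 35x² + 12x − 1.
Step 3: lead(−7x⁶ + 28x⁵ − 35x⁴ + 37x³ − 35x² + 12x − 1) ÷ lead(D) = −7x⁶ ÷ x² = −7x⁴. Subtract (−7x⁴)·D = −7x⁶ + 21x⁵ − 7x⁴. Remainder: 7x⁵ − 28x⁴ + 37x³ − 35x² + 12x − 1.
Step 4: lead(7x⁵ − 28x⁴ + 37x³ − 35x² + 12x − 1) ÷ lead(D) = 7x⁵ ÷ x² = 7x³. Subtract (7x³)·D = 7x⁵ − 21x⁴ + 7x³. Remainder: −7x⁴ + 30x³ − 35x² + 12x − 1.
Step 5: lead(−7x⁴ + 30x³ − 35x² + 12x − 1) ÷ lead(D) = −7x⁴ ÷ x² = −7x². Subtract (−7x²)·D = −7x⁴ + 21x³ − 7x². Remainder: 9x³ − 28x² + 12x − 1.
Step 6: lead(9x³ − 28x² + 12x − 1) ÷ lead(D) = 9x³ ÷ x² = 9x. Subtract (9x)·D = 9x³ − 27x² + 9x. Remainder: −x² + 3x − 1.
Step 7: lead(−x² + 3x − 1) ÷ lead(D) = −x² ÷ x² = −1. Subtract (−1)·D = −x² + 3x − 1. Remainder: 0.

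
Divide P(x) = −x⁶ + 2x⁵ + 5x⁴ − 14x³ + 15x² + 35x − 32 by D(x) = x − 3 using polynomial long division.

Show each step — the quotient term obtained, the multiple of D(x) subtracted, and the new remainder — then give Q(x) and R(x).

Q(x) = −x⁵ − x⁴ + 2x³ − 8x² − 9x + 8; R(x) = −8

Step 1: lead(−x⁶ + 2x⁵ + 5x⁴ − 14x³ + 15x² + 35x − 32) ÷ lead(D) = −x⁶ ÷ x = −x⁵. Subtract (−x⁵)·D = −x⁶ + 3x⁵. Remainder: −x⁵ + 5x⁴ − 14x³ + 15x² + 35x − 32.
Step 2: lead(−x⁵ + 5x⁴ − 14x³ + 15x² + 35x − 32) ÷ lead(D) = −x⁵ ÷ x = −x⁴. Subtract (−x⁴)·D = −x⁵ + 3x⁴. Remainder: 2x⁴ − 14x³ + 15x² + 35x − 32.
Step 3: lead(2x⁴ − 14x³ + 15x² + 35x − 32) ÷ lead(D) = 2x⁴ ÷ x = 2x³. Subtract (2x³)·D = 2x⁴ − 6x³. Remainder: −8x³ + 15x² + 35x − 32.
Step 4: lead(−8x³ + 15x² + 35x − 32) ÷ lead(D) = −8x³ ÷ x = −8x². Subtract (−8x²)·D = −8x³ + 24x². Remainder: −9x² + 35x − 32.
Step 5: lead(−9x² + 35x − 32) ÷ lead(D) = −9x² ÷ x = −9x. Subtract (−9x)·D = −9x² + 27x. Remainder: 8x − 32.
Step 6: lead(8x − 32) ÷ lead(D) = 8x ÷ x = 8. Subtract (8)·D = 8x − 24. Remainder: −8.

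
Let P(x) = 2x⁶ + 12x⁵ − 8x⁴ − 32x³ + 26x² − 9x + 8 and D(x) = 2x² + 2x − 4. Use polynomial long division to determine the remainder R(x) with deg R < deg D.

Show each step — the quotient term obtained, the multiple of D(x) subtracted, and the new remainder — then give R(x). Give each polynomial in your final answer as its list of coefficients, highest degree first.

R = [-1, 0]

Step 1: lead(2x⁶ + 12x⁵ − 8x⁴ − 32x³ + 26x² − 9x + 8) ÷ lead(D) = 2x⁶ ÷ 2x² = x⁴. Subtract (x⁴)·D = 2x⁶ + 2x⁵ − 4x⁴. Remainder: 10x⁵ − 4x⁴ − 32x³ + 26x² − 9x + 8.
Step 2: lead(10x⁵ − 4x⁴ − 32x³ + 26x² − 9x + 8) ÷ lead(D) = 10x⁵ ÷ 2x² = 5x³. Subtract (5x³)·D = 10x⁵ + 10x⁴ − 20x³. Remainder: −14x⁴ − 12x³ + 26x² − 9x + 8.
Step 3: lead(−14x⁴ − 12x³ + 26x² − 9x + 8) ÷ lead(D) = −14x⁴ ÷ 2x² = −7x². Subtract (−7x²)·D = −14x⁴ − 14x³ + 28x². Remainder: 2x³ − 2x² − 9x + 8.
Step 4: lead(2x³ − 2x² − 9x + 8) ÷ lead(D) = 2x³ ÷ 2x² = x. Subtract (x)·D = 2x³ + 2x² − 4x. Remainder: −4x² − 5x + 8.
Step 5: lead(−4x² − 5x + 8) ÷ lead(D) = −4x² ÷ 2x² = −2. Subtract (−2)·D = −4x² − 4x + 8. Remainder: −x.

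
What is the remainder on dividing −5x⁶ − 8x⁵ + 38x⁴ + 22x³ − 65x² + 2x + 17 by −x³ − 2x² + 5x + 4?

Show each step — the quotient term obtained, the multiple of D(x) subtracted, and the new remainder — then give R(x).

R(x) = 8x − 7

Step 1: lead(−5x⁶ − 8x⁵ + 38x⁴ + 22x³ − 65x² + 2x + 17) ÷ lead(D) = −5x⁶ ÷ −x³ = 5x³. Subtract (5x³)·D = −5x⁶ − 10x⁵ + 25x⁴ + 20x³. Remainder: 2x⁵ + 13x⁴ + 2x³ − 65x² + 2x + 17.
Step 2: lead(2x⁵ + 13x⁴ + 2x³ − 65x² + 2x + 17) ÷ lead(D) = 2x⁵ ÷ −x³ = −2x². Subtract (−2x²)·D = 2x⁵ + 4x⁴ − 10x³ − 8x². Remainder: 9x⁴ + 12x³ − 57x² + 2x + 17.
Step 3: lead(9x⁴ + 12x³ − 57x² + 2x + 17) ÷ lead(D) = 9x⁴ ÷ −x³ = −9x. Subtract (−9x)·D = 9x⁴ + 18x³ − 45x² − 36x. Remainder: −6x³ − 12x² + 38x + 17.
Step 4: lead(−6x³ − 12x² + 38x + 17) ÷ lead(D) = −6x³ ÷ −x³ = 6. Subtract (6)·D = −6x³ − 12x² + 30x + 24. Remainder: 8x − 7.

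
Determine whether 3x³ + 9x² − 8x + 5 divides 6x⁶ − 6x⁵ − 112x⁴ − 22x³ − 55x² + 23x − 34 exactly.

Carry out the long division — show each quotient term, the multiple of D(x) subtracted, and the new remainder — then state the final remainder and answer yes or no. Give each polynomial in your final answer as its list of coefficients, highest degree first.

R = [-7, -1, 6], so D(x) is not a factor of P(x). no

Step 1: lead(6x⁶ − 6x⁵ − 112x⁴ − 22x³ − 55x² + 23x − 34) ÷ lead(D) = 6x⁶ ÷ 3x³ = 2x³. Subtract (2x³)·D = 6x⁶ + 18x⁵ − 16x⁴ + 10x³. Remainder: −24x⁵ − 96x⁴ − 32x³ − 55x² + 23x − 34.
Step 2: lead(−24x⁵ − 96x⁴ − 32x³ − 55x² + 23x − 34) ÷ lead(D) = −24x⁵ ÷ 3x³ = −8x². Subtract (−8x²)·D = −24x⁵ − 72x⁴ + 64x³ − 40x². Remainder: −24x⁴ − 96x³ − 15x² + 23x − 34.
Step 3: lead(−24x⁴ − 96x³ − 15x² + 23x − 34) ÷ lead(D) = −24x⁴ ÷ 3x³ = −8x. Subtract (−8x)·D = −24x⁴ − 72x³ + 64x² − 40x. Remainder: −24x³ − 79x² + 63x − 34.
Step 4: lead(−24x³ − 79x² + 63x − 34) ÷ lead(D) = −24x³ ÷ 3x³ = −8. Subtract (−8)·D = −24x³ − 72x² + 64x − 40. Remainder: −7x² − x + 6.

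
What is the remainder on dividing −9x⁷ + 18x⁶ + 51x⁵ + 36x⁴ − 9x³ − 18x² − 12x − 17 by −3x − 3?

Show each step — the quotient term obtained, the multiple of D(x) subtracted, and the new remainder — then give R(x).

R(x) = −2

Step 1: lead(−9x⁷ + 18x⁶ + 51x⁵ + 36x⁴ − 9x³ − 18x² − 12x − 17) ÷ lead(D) = −9x⁷ ÷ −3x = 3x⁶. Subtract (3x⁶)·D = −9x⁷ − 9x⁶. Remainder: 27x⁶ + 51x⁵ + 36x⁴ − 9x³ − 18x² − 12x − 17.
Step 2: lead(27x⁶ + 51x⁵ + 36x⁴ − 9x³ − 18x² − 12x − 17) ÷ lead(D) = 27x⁶ ÷ −3x = −9x⁵. Subtract (−9x⁵)·D = 27x⁶ + 27x⁵. Remainder: 24x⁵ + 36x⁴ − 9x³ − 18x² − 12x − 17.
Step 3: lead(24x⁵ + 36x⁴ − 9x³ − 18x² − 12x − 17) ÷ lead(D) = 24x⁵ ÷ −3x = −8x⁴. Subtract (−8x⁴)·D = 24x⁵ + 24x⁴. Remainder: 12x⁴ − 9x³ − 18x² − 12x − 17.
Step 4: lead(12x⁴ − 9x³ − 18x² − 12x − 17) ÷ lead(D) = 12x⁴ ÷ −3x = −4x³. Subtract (−4x³)·D = 12x⁴ + 12x³. Remainder: −21x³ − 18x² − 12x − 17.
Step 5: lead(−21x³ − 18x² − 12x − 17) ÷ lead(D) = −21x³ ÷ −3x = 7x². Subtract (7x²)·D = −21x³ − 21x². Remainder: 3x² − 12x − 17.
Step 6: lead(3x² − 12x − 17) ÷ lead(D) = 3x² ÷ −3x = −x. Subtract (−x)·D = 3x² + 3x. Remainder: −15x − 17.
Step 7: lead(−15x − 17) ÷ lead(D) = −15x ÷ −3x = 5. Subtract (5)·D = −15x − 15. Remainder: −2.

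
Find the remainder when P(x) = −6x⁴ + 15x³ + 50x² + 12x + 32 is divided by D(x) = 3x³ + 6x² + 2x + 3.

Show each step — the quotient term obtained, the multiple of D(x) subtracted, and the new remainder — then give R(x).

R(x) = 5

Step 1: lead(−6x⁴ + 15x³ + 50x² + 12x + 32) ÷ lead(D) = −6x⁴ ÷ 3x³ = −2x. Subtract (−2x)·D = −6x⁴ − 12x³ − 4x² − 6x. Remainder: 27x³ + 54x² + 18x + 32.
Step 2: lead(27x³ + 54x² + 18x + 32) ÷ lead(D) = 27x³ ÷ 3x³ = 9. Subtract (9)·D = 27x³ + 54x² + 18x + 27. Remainder: 5.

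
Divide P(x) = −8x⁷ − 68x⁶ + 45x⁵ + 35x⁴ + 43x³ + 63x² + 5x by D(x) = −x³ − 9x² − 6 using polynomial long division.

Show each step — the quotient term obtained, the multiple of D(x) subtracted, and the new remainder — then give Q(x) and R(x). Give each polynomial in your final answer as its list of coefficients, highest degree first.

Step 1: lead(−8x⁷ − 68x⁶ + 45x⁵ + 35x⁴ + 43x³ + 63x² + 5x) ÷ lead(D) = −8x⁷ ÷ −x³ = 8x⁴. Subtract (8x⁴)·D = −8x⁷ − 72x⁶ − 48x⁴. Remainder: 4x⁶ + 45x⁵ + 83x⁴ + 43x³ + 63x² + 5x.
Step 2: lead(4x⁶ + 45x⁵ + 83x⁴ + 43x³ + 63x² + 5x) ÷ lead(D) = 4x⁶ ÷ −x³ = −4x³. Subtract (−4x³)·D = 4x⁶ + 36x⁵ + 24x³. Remainder: 9x⁵ + 83x⁴ + 19x³ + 63x² + 5x.
Step 3: lead(9x⁵ + 83x⁴ + 19x³ + 63x² + 5x) ÷ lead(D) = 9x⁵ ÷ −x³ = −9x². Subtract (−9x²)·D = 9x⁵ + 81x⁴ + 54x². Remainder: 2x⁴ + 19x³ + 9x² + 5x.
Step 4: lead(2x⁴ + 19x³ + 9x² + 5x) ÷ lead(D) = 2x⁴ ÷ −x³ = −2x. Subtract (−2x)·D = 2x⁴ + 18x³ + 12x. Remainder: x³ + 9x² − 7x.
Step 5: lead(x³ + 9x² − 7x) ÷ lead(D) = x³ ÷ −x³ = −1. Subtract (−1)·D = x³ + 9x² + 6. Remainder: −7x − 6.

Q = [8, -4, -9, -2, -1]; R = [-7, -6]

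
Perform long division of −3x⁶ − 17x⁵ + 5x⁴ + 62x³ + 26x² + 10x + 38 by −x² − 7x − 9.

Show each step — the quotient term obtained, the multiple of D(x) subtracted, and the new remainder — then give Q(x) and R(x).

Step 1: lead(−3x⁶ − 17x⁵ + 5x⁴ + 62x³ + 26x² + 10x + 38) ÷ lead(D) = −3x⁶ ÷ −x² = 3x⁴. Subtract (3x⁴)·D = −3x⁶ − 21x⁵ − 27x⁴. Remainder: 4x⁵ + 32x⁴ + 62x³ + 26x² + 10x + 38.
Step 2: lead(4x⁵ + 32x⁴ + 62x³ + 26x² + 10x + 38) ÷ lead(D) = 4x⁵ ÷ −x² = −4x³. Subtract (−4x³)·D = 4x⁵ + 28x⁴ + 36x³. Remainder: 4x⁴ + 26x³ + 26x² + 10x + 38.
Step 3: lead(4x⁴ + 26x³ + 26x² + 10x + 38) ÷ lead(D) = 4x⁴ ÷ −x² = −4x². Subtract (−4x²)·D = 4x⁴ + 28x³ + 36x². Remainder: −2x³ − 10x² + 10x + 38.
Step 4: lead(−2x³ − 10x² + 10x + 38) ÷ lead(D) = −2x³ ÷ −x² = 2x. Subtract (2x)·D = −2x³ − 14x² − 18x. Remainder: 4x² + 28x + 38.
Step 5: lead(4x² + 28x + 38) ÷ lead(D) = 4x² ÷ −x² = −4. Subtract (−4)·D = 4x² + 28x + 36. Remainder: 2.

Q(x) = 3x⁴ − 4x³ − 4x² + 2x − 4; R(x) = 2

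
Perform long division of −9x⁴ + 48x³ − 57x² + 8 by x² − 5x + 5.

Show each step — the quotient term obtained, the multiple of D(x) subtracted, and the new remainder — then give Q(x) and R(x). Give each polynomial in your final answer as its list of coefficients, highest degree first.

Q = [-9, 3, 3]; R = [-7]

Step 1: lead(−9x⁴ + 48x³ − 57x² + 8) ÷ lead(D) = −9x⁴ ÷ x² = −9x². Subtract (−9x²)·D = −9x⁴ + 45x³ − 45x². Remainder: 3x³ − 12x² + 8.
Step 2: lead(3x³ − 12x² + 8) ÷ lead(D) = 3x³ ÷ x² = 3x. Subtract (3x)·D = 3x³ − 15x² + 15x. Remainder: 3x² − 15x + 8.
Step 3: lead(3x² − 15x + 8) ÷ lead(D) = 3x² ÷ x² = 3. Subtract (3)·D = 3x² − 15x + 15. Remainder: −7.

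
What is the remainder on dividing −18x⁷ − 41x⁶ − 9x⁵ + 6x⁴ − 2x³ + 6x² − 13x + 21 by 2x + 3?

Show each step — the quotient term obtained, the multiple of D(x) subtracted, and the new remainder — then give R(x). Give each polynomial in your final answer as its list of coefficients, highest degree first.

R = [0]

Step 1: lead(−18x⁷ − 41x⁶ − 9x⁵ + 6x⁴ − 2x³ + 6x² − 13x + 21) ÷ lead(D) = −18x⁷ ÷ 2x = −9x⁶. Subtract (−9x⁶)·D = −18x⁷ − 27x⁶. Remainder: −14x⁶ − 9x⁵ + 6x⁴ − 2x³ + 6x² − 13x + 21.
Step 2: lead(−14x⁶ − 9x⁵ + 6x⁴ − 2x³ + 6x² − 13x + 21) ÷ lead(D) = −14x⁶ ÷ 2x = −7x⁵. Subtract (−7x⁵)·D = −14x⁶ − 21x⁵. Remainder: 12x⁵ + 6x⁴ − 2x³ + 6x² − 13x + 21.
Step 3: lead(12x⁵ + 6x⁴ − 2x³ + 6x² − 13x + 21) ÷ lead(D) = 12x⁵ ÷ 2x = 6x⁴. Subtract (6x⁴)·D = 12x⁵ + 18x⁴. Remainder: −12x⁴ − 2x³ + 6x² − 13x + 21.
Step 4: lead(−12x⁴ − 2x³ + 6x² − 13x + 21) ÷ lead(D) = −12x⁴ ÷ 2x = −6x³. Subtract (−6x³)·D = −12x⁴ − 18x³. Remainder: 16x³ + 6x² − 13x + 21.
Step 5: lead(16x³ + 6x² − 13x + 21) ÷ lead(D) = 16x³ ÷ 2x = 8x². Subtract (8x²)·D = 16x³ + 24x². Remainder: −18x² − 13x + 21.
Step 6: lead(−18x² − 13x + 21) ÷ lead(D) = −18x² ÷ 2x = −9x. Subtract (−9x)·D = −18x² − 27x. Remainder: 14x + 21.
Step 7: lead(14x + 21) ÷ lead(D) = 14x ÷ 2x = 7. Subtract (7)·D = 14x + 21. Remainder: 0.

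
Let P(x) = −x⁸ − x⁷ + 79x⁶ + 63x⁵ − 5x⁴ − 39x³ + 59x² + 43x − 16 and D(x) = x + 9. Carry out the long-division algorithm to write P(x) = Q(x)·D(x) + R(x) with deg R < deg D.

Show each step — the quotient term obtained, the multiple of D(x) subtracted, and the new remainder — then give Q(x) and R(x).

Step 1: lead(−x⁸ − x⁷ + 79x⁶ + 63x⁵ − 5x⁴ − 39x³ + 59x² + 43x − 16) ÷ lead(D) = −x⁸ ÷ x = −x⁷. Subtract (−x⁷)·D = −x⁸ − 9x⁷. Remainder: 8x⁷ + 79x⁶ + 63x⁵ − 5x⁴ − 39x³ + 59x² + 43x − 16.
Step 2: lead(8x⁷ + 79x⁶ + 63x⁵ − 5x⁴ − 39x³ + 59x² + 43x − 16) ÷ lead(D) = 8x⁷ ÷ x = 8x⁶. Subtract (8x⁶)·D = 8x⁷ + 72x⁶. Remainder: 7x⁶ + 63x⁵ − 5x⁴ − 39x³ + 59x² + 43x − 16.
Step 3: lead(7x⁶ + 63x⁵ − 5x⁴ − 39x³ + 59x² + 43x − 16) ÷ lead(D) = 7x⁶ ÷ x = 7x⁵. Subtract (7x⁵)·D = 7x⁶ + 63x⁵. Remainder: −5x⁴ − 39x³ + 59x² + 43x − 16.
Step 4: lead(−5x⁴ − 39x³ + 59x² + 43x − 16) ÷ lead(D) = −5x⁴ ÷ x = −5x³. Subtract (−5x³)·D = −5x⁴ − 45x³. Remainder: 6x³ + 59x² + 43x − 16.
Step 5: lead(6x³ + 59x² + 43x − 16) ÷ lead(D) = 6x³ ÷ x = 6x². Subtract (6x²)·D = 6x³ + 54x². Remainder: 5x² + 43x − 16.
Step 6: lead(5x² + 43x − 16) ÷ lead(D) = 5x² ÷ x = 5x. Subtract (5x)·D = 5x² + 45x. Remainder: −2x − 16.
Step 7: lead(−2x − 16) ÷ lead(D) = −2x ÷ x = −2. Subtract (−2)·D = −2x − 18. Remainder: 2.

Q(x) = −x⁷ + 8x⁶ + 7x⁵ − 5x³ + 6x² + 5x − 2; R(x) = 2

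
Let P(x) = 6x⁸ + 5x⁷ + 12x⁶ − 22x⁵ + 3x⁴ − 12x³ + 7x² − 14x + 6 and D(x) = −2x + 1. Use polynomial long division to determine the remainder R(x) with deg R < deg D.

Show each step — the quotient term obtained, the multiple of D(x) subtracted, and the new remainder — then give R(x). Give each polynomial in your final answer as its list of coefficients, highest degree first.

Step 1: lead(6x⁸ + 5x⁷ + 12x⁶ − 22x⁵ + 3x⁴ − 12x³ + 7x² − 14x + 6) ÷ lead(D) = 6x⁸ ÷ −2x = −3x⁷. Subtract (−3x⁷)·D = 6x⁸ − 3x⁷. Remainder: 8x⁷ + 12x⁶ − 22x⁵ + 3x⁴ − 12x³ + 7x² − 14x + 6.
Step 2: lead(8x⁷ + 12x⁶ − 22x⁵ + 3x⁴ − 12x³ + 7x² − 14x + 6) ÷ lead(D) = 8x⁷ ÷ −2x = −4x⁶. Subtract (−4x⁶)·D = 8x⁷ − 4x⁶. Remainder: 16x⁶ − 22x⁵ + 3x⁴ − 12x³ + 7x² − 14x + 6.
Step 3: lead(16x⁶ − 22x⁵ + 3x⁴ − 12x³ + 7x² − 14x + 6) ÷ lead(D) = 16x⁶ ÷ −2x = −8x⁵. Subtract (−8x⁵)·D = 16x⁶ − 8x⁵. Remainder: −14x⁵ + 3x⁴ − 12x³ + 7x² − 14x + 6.
Step 4: lead(−14x⁵ + 3x⁴ − 12x³ + 7x² − 14x + 6) ÷ lead(D) = −14x⁵ ÷ −2x = 7x⁴. Subtract (7x⁴)·D = −14x⁵ + 7x⁴. Remainder: −4x⁴ − 12x³ + 7x² − 14x + 6.
Step 5: lead(−4x⁴ − 12x³ + 7x² − 14x + 6) ÷ lead(D) = −4x⁴ ÷ −2x = 2x³. Subtract (2x³)·D = −4x⁴ + 2x³. Remainder: −14x³ + 7x² − 14x + 6.
Step 6: lead(−14x³ + 7x² − 14x + 6) ÷ lead(D) = −14x³ ÷ −2x = 7x². Subtract (7x²)·D = −14x³ + 7x². Remainder: −14x + 6.
Step 7: lead(−14x + 6) ÷ lead(D) = −14x ÷ −2x = 7. Subtract (7)·D = −14x + 7. Remainder: −1.

R = [-1]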